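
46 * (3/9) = 46/3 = 15.33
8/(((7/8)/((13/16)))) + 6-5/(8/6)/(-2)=857/56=15.30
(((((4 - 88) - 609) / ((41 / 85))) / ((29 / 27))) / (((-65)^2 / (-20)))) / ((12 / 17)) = 1802493 / 200941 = 8.97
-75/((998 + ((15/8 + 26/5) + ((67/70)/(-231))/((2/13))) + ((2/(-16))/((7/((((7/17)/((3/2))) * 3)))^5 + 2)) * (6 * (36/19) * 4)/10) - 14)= -14541410961000/192149827253567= -0.08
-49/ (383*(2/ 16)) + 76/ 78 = -734/ 14937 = -0.05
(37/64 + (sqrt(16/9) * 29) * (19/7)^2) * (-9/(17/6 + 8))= -24169527/101920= -237.14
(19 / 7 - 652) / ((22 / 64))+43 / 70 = -1453927 / 770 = -1888.22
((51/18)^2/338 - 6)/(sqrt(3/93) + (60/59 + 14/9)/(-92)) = -1205174968479 *sqrt(31)/196772891146 - 2089344928159/393545782292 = -39.41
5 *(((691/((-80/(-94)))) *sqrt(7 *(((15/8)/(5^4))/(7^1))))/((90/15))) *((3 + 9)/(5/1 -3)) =32477 *sqrt(30)/800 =222.35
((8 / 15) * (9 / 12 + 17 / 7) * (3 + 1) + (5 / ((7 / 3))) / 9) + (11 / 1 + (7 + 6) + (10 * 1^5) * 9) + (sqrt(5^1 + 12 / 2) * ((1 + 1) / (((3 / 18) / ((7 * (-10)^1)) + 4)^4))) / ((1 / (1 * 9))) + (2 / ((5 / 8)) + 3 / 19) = 560105280000 * sqrt(11) / 7946992159681 + 248132 / 1995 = 124.61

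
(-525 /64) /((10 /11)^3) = -27951 /2560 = -10.92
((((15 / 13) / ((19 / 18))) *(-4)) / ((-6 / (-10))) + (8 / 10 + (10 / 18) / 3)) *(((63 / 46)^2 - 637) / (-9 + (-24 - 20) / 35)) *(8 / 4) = -1976968521689 / 2533032918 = -780.47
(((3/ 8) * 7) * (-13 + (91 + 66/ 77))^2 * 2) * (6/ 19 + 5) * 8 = 184650624/ 133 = 1388350.56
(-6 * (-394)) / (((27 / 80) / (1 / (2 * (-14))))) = -15760 / 63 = -250.16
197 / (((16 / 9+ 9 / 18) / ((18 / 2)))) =31914 / 41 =778.39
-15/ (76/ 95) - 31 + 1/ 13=-49.67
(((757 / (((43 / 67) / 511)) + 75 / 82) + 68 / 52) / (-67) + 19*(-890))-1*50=-79714696021 / 3071146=-25956.01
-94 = -94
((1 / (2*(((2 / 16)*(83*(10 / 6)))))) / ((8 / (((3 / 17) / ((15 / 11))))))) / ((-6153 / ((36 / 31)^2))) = -7128 / 69527413025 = -0.00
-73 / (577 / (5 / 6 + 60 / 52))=-0.25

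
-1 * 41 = -41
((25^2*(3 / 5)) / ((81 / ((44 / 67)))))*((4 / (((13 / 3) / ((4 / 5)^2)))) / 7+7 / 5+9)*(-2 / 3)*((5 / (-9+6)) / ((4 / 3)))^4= -3059375 / 58968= -51.88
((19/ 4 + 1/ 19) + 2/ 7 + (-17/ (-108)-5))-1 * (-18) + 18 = 260317/ 7182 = 36.25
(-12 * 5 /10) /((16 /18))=-6.75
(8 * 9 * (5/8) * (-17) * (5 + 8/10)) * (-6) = 26622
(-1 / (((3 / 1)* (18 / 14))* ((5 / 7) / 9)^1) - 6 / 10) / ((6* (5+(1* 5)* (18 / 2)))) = -0.01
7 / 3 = 2.33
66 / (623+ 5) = 33 / 314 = 0.11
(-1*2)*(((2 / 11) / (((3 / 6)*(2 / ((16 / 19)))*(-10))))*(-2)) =-64 / 1045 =-0.06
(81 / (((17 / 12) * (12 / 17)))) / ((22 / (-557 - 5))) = -22761 / 11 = -2069.18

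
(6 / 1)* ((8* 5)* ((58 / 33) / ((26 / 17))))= 39440 / 143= 275.80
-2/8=-1/4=-0.25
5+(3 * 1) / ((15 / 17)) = 42 / 5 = 8.40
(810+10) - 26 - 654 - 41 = 99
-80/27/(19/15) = -400/171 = -2.34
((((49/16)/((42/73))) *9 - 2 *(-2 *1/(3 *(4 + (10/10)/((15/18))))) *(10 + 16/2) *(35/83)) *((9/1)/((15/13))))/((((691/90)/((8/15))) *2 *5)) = 15491763/5735300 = 2.70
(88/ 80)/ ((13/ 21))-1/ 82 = 4703/ 2665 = 1.76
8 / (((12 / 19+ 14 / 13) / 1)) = 988 / 211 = 4.68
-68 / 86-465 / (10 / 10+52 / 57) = -1143421 / 4687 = -243.96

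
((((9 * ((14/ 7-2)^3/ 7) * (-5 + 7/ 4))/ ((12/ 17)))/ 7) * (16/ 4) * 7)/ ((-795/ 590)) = 0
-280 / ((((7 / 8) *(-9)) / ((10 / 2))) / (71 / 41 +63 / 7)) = 704000 / 369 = 1907.86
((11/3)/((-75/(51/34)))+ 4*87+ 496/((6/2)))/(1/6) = 76989/25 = 3079.56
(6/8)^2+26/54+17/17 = 883/432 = 2.04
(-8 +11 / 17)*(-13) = 1625 / 17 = 95.59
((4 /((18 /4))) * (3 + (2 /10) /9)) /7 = 1088 /2835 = 0.38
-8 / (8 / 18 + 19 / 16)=-1152 / 235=-4.90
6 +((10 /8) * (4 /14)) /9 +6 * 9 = 7565 /126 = 60.04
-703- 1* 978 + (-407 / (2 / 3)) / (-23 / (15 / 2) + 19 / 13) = -814211 / 626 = -1300.66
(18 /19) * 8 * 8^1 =1152 /19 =60.63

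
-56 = -56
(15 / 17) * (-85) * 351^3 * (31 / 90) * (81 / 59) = -180974260935 / 118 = -1533680177.42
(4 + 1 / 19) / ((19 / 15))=3.20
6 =6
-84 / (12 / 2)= -14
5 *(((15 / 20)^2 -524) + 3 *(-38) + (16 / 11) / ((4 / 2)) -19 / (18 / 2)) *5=-25297325 / 1584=-15970.53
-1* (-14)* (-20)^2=5600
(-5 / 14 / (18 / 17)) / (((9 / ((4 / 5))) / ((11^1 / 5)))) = -187 / 2835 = -0.07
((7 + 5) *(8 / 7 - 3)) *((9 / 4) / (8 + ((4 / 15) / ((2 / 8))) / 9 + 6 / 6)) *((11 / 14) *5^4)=-2700.41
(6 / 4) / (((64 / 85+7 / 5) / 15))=1275 / 122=10.45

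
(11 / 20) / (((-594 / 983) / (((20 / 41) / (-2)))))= 983 / 4428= 0.22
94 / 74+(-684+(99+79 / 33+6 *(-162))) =-1896623 / 1221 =-1553.34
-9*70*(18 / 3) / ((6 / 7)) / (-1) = 4410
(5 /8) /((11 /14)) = 35 /44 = 0.80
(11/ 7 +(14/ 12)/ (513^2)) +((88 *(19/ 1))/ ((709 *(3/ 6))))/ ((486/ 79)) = 18322919695/ 7836646482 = 2.34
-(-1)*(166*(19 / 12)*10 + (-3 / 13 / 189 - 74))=2091998 / 819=2554.33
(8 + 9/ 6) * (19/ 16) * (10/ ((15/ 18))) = 1083/ 8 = 135.38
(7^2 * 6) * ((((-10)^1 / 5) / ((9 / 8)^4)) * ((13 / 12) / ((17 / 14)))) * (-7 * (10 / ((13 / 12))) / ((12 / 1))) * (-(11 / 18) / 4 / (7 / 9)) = -38635520 / 111537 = -346.39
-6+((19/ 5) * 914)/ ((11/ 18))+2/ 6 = 936829/ 165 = 5677.75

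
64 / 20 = 16 / 5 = 3.20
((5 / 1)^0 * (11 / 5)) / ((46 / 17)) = 187 / 230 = 0.81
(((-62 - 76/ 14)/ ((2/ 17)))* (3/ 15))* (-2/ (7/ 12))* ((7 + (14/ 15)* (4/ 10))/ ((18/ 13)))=16481296/ 7875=2092.86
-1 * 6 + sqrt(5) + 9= sqrt(5) + 3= 5.24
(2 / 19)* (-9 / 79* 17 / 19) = -306 / 28519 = -0.01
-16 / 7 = -2.29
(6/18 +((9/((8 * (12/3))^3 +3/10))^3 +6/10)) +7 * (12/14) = 3659275200404317648/527780076979814805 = 6.93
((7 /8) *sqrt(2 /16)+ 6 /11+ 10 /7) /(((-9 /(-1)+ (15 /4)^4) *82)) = 28 *sqrt(2) /2170089+ 19456 /167096853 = 0.00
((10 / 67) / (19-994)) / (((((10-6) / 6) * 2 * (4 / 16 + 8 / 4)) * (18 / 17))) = -17 / 352755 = -0.00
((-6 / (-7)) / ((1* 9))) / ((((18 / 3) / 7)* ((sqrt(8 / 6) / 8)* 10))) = 2* sqrt(3) / 45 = 0.08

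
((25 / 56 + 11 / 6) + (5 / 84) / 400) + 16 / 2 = 23027 / 2240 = 10.28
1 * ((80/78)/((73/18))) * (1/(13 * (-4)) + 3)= 9300/12337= 0.75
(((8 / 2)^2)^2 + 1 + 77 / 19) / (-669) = -4960 / 12711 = -0.39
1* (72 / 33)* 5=120 / 11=10.91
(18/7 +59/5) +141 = 5438/35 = 155.37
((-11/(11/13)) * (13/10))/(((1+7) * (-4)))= 169/320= 0.53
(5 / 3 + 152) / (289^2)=461 / 250563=0.00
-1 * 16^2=-256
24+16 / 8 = 26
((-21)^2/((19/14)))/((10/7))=21609/95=227.46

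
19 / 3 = 6.33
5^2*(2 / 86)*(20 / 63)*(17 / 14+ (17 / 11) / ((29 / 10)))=216750 / 672133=0.32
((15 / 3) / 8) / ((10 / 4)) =1 / 4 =0.25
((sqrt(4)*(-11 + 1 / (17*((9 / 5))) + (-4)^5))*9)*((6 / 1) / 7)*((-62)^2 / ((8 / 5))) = -4565230500 / 119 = -38363281.51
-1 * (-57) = 57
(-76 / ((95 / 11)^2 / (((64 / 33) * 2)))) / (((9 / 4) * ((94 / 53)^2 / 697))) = -11026740736 / 28330425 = -389.22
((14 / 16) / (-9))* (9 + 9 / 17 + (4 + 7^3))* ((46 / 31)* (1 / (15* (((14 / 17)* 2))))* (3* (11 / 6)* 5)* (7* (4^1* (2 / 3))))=-10734031 / 10044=-1068.70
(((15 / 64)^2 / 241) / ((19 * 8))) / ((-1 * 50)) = -9 / 300089344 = -0.00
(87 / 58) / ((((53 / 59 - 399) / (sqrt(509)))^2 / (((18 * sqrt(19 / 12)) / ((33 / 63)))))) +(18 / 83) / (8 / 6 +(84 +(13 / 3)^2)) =162 / 77771 +334875681 * sqrt(57) / 12137095168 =0.21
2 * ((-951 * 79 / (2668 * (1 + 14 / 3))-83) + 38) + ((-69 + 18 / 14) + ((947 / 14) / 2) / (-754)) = -1384309769 / 8254792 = -167.70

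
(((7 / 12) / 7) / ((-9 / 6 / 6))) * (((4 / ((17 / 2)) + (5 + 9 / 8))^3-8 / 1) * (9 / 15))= -140322125 / 2515456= -55.78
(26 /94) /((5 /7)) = 91 /235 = 0.39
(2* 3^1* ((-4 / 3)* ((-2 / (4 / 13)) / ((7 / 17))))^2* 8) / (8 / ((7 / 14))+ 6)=1562912 / 1617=966.55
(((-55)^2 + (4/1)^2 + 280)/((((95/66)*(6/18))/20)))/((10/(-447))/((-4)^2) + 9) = 9405709632/611401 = 15383.86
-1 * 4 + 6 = 2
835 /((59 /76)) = 63460 /59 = 1075.59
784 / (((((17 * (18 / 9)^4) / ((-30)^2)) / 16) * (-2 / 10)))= -3528000 / 17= -207529.41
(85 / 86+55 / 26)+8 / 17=33967 / 9503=3.57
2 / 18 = 1 / 9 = 0.11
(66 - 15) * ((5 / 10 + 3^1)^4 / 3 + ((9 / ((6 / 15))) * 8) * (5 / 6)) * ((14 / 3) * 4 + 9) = 13547011 / 48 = 282229.40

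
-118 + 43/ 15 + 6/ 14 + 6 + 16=-9734/ 105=-92.70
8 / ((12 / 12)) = 8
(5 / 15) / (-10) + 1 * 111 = 3329 / 30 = 110.97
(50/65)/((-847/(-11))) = 10/1001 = 0.01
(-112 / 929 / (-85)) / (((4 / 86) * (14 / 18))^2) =599076 / 552755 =1.08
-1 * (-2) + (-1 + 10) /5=19 /5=3.80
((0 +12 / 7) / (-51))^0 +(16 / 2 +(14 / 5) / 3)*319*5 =42749 / 3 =14249.67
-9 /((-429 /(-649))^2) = -20.60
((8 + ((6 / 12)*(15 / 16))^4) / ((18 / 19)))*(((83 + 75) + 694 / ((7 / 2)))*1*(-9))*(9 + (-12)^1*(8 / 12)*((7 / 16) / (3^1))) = -9397685131043 / 44040192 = -213388.83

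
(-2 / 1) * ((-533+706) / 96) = -173 / 48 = -3.60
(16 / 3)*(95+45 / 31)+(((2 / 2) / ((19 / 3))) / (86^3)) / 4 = 2312597847319 / 4495643808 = 514.41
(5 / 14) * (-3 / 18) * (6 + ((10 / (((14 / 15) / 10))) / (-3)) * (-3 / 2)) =-3.55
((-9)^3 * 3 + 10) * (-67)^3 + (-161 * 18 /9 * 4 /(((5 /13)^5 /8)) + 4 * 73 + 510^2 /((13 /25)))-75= 26570261385064 /40625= 654037203.32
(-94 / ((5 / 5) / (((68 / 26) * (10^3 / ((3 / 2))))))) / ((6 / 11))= -35156000 / 117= -300478.63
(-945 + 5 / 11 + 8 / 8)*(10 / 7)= -103790 / 77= -1347.92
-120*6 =-720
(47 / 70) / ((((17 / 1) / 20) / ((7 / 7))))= 94 / 119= 0.79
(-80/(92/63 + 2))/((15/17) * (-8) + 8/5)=26775/6322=4.24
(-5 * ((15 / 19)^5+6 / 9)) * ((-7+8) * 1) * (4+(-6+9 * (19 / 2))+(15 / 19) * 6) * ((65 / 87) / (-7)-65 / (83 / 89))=30550506827364550 / 1019154920103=29976.31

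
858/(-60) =-143/10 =-14.30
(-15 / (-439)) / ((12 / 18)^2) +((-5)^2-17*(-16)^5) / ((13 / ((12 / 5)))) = 3290920.14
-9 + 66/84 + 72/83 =-8537/1162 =-7.35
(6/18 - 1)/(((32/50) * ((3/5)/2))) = -125/36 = -3.47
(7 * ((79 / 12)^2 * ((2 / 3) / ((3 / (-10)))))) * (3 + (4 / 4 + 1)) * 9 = -1092175 / 36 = -30338.19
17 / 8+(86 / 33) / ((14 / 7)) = 3.43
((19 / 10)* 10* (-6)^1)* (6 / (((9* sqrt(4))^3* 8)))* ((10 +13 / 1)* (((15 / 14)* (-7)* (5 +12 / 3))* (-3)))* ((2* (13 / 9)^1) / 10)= -19.73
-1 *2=-2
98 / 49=2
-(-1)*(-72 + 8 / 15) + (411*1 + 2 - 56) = 4283 / 15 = 285.53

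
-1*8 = -8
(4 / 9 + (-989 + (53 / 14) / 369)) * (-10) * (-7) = -2837125 / 41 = -69198.17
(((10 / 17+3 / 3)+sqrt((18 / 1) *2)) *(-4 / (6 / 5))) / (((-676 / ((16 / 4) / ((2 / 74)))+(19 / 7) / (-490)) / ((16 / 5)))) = 174628160 / 9866341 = 17.70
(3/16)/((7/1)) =3/112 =0.03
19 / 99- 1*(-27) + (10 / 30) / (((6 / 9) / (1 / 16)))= 86243 / 3168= 27.22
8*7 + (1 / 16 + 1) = 913 / 16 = 57.06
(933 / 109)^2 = 870489 / 11881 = 73.27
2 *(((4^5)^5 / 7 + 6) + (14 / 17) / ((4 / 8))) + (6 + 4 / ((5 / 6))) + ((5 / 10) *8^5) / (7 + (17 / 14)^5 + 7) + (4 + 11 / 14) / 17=3425881053310097478872011 / 10649777670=321685687670332.13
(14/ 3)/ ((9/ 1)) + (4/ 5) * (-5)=-3.48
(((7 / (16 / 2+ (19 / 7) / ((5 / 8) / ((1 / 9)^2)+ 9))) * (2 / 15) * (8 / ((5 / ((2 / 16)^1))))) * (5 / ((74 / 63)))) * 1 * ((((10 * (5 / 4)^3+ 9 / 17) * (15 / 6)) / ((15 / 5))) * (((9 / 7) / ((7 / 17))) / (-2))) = -327946563 / 127227904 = -2.58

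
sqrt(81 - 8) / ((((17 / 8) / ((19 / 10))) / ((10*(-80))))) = -12160*sqrt(73) / 17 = -6111.48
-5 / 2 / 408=-5 / 816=-0.01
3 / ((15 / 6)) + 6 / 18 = 23 / 15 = 1.53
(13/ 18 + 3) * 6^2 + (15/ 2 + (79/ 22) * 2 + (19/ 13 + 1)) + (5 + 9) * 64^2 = 16443611/ 286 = 57495.14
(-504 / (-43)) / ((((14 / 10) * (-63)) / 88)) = -3520 / 301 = -11.69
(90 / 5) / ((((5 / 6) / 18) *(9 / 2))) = 432 / 5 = 86.40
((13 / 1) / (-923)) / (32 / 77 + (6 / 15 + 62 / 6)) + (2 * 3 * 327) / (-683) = -1794580719 / 624444361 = -2.87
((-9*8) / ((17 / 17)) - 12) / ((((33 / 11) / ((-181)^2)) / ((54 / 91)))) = -7076376 / 13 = -544336.62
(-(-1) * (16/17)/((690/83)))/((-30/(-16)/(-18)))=-10624/9775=-1.09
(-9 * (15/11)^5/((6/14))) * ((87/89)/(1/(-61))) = 84630065625/14333539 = 5904.34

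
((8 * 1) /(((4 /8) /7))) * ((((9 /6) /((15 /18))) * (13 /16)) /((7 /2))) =234 /5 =46.80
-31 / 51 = -0.61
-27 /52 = -0.52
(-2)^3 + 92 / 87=-604 / 87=-6.94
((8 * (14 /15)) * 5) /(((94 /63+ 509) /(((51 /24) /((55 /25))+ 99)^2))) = 11375919723 /15565924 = 730.82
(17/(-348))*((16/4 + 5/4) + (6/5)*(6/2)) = -1003/2320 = -0.43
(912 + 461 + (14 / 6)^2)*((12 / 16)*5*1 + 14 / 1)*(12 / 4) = 440413 / 6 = 73402.17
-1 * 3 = -3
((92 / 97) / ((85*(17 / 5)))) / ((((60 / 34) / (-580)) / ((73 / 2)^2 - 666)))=-3555110 / 4947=-718.64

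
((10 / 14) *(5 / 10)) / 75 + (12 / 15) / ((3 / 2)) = 113 / 210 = 0.54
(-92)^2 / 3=8464 / 3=2821.33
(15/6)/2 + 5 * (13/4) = 35/2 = 17.50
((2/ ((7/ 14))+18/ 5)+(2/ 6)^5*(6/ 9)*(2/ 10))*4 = 110816/ 3645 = 30.40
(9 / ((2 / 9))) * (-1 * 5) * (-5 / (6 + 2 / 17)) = 34425 / 208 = 165.50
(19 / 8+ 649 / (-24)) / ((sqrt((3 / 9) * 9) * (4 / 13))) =-481 * sqrt(3) / 18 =-46.28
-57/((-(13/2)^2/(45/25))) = 2052/845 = 2.43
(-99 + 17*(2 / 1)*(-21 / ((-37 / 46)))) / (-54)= -9727 / 666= -14.61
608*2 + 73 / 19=23177 / 19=1219.84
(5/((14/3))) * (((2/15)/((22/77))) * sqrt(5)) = sqrt(5)/2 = 1.12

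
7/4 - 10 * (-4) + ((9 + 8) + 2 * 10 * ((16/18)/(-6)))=6025/108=55.79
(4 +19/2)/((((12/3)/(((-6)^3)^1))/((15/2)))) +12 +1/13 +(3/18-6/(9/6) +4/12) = -70966/13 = -5458.92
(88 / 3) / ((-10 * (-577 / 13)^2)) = -0.00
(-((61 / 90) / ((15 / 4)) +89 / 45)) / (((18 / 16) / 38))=-442928 / 6075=-72.91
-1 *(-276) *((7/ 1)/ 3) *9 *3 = 17388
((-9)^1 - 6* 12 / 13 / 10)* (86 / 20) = -26703 / 650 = -41.08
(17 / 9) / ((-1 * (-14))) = 17 / 126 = 0.13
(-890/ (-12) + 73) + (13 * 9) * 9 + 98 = 7789/ 6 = 1298.17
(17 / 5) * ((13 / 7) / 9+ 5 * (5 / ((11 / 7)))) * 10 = 379712 / 693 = 547.92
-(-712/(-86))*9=-3204/43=-74.51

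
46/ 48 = 23/ 24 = 0.96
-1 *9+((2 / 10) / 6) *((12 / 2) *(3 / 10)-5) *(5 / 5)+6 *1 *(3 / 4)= -691 / 150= -4.61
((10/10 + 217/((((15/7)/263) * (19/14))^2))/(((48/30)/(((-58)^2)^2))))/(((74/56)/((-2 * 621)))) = -787921102131579686256/66785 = -11797875303310319.48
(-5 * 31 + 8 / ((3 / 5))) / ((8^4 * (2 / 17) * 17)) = -425 / 24576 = -0.02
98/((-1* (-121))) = 98/121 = 0.81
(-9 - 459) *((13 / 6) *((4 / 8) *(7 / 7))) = -507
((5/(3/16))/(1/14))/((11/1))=1120/33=33.94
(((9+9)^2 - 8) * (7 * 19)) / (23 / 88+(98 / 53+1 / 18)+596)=252023904 / 3586945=70.26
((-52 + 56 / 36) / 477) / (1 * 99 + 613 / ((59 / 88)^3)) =-93242066 / 1880655361101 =-0.00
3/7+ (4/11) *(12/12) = 61/77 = 0.79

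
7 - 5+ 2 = 4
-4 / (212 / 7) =-7 / 53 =-0.13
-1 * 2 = -2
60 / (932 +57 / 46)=2760 / 42929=0.06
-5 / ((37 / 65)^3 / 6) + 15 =-7478955 / 50653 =-147.65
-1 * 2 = -2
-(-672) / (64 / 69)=1449 / 2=724.50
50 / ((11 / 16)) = 800 / 11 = 72.73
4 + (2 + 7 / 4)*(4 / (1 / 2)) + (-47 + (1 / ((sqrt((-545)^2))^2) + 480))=138710676 / 297025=467.00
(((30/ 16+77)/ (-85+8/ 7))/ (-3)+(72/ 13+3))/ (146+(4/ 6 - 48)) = 1621189/ 18070208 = 0.09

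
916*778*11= 7839128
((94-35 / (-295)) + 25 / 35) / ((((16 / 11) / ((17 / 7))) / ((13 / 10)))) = 47606273 / 231280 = 205.84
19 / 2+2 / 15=289 / 30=9.63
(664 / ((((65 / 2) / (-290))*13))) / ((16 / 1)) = -4814 / 169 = -28.49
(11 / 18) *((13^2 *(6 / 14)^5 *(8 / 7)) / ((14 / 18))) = 1806948 / 823543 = 2.19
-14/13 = -1.08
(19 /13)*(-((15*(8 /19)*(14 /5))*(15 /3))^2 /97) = -2822400 /23959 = -117.80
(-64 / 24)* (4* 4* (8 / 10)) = -512 / 15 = -34.13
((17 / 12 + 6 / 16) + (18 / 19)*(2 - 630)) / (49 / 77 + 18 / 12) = -2975269 / 10716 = -277.65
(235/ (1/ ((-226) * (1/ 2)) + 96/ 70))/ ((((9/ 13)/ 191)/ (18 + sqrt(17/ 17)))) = 43847483225/ 48501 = 904053.18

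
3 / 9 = 1 / 3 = 0.33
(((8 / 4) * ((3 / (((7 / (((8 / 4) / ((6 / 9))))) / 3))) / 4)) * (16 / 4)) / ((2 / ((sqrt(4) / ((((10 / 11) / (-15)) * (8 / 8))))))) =-891 / 7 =-127.29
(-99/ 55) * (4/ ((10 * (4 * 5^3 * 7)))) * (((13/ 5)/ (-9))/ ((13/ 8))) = 4/ 109375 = 0.00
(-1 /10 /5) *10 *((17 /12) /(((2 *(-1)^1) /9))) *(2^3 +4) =153 /10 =15.30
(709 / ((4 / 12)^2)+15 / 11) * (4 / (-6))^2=93608 / 33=2836.61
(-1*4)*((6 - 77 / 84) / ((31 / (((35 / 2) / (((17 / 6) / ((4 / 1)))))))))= -8540 / 527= -16.20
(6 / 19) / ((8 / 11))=33 / 76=0.43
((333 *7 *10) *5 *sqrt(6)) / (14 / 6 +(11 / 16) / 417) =28800800 *sqrt(6) / 577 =122265.62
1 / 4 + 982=3929 / 4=982.25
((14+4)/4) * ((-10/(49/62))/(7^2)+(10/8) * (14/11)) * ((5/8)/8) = 3167775/6761216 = 0.47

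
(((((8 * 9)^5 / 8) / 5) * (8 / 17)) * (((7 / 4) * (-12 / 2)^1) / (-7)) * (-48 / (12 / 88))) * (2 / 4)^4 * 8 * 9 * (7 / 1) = -32181550055424 / 85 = -378606471240.28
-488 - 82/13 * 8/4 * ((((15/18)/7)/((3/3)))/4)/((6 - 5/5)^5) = -166530041/341250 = -488.00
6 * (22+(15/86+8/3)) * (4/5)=25636/215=119.24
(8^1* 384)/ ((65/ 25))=15360/ 13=1181.54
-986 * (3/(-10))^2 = -4437/50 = -88.74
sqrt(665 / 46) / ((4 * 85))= sqrt(30590) / 15640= 0.01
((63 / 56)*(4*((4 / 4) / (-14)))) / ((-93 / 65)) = 195 / 868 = 0.22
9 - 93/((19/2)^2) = 2877/361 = 7.97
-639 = -639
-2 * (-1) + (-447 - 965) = -1410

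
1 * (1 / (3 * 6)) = 1 / 18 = 0.06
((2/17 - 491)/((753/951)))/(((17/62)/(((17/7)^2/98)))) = -82006315/602651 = -136.08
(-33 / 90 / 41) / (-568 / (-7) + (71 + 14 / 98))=-77 / 1311180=-0.00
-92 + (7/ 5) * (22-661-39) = -5206/ 5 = -1041.20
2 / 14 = 1 / 7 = 0.14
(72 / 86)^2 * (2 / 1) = 2592 / 1849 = 1.40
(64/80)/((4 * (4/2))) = 1/10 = 0.10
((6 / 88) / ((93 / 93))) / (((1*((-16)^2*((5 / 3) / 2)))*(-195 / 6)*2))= -9 / 1830400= -0.00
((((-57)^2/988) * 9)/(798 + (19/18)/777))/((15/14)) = 1321677/38181845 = 0.03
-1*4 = -4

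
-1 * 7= -7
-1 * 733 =-733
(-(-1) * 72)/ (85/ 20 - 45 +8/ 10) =-1440/ 799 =-1.80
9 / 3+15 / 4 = 27 / 4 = 6.75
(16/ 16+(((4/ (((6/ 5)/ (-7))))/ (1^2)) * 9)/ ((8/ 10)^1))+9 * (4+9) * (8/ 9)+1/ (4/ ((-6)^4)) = 333/ 2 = 166.50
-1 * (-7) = 7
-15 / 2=-7.50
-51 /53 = -0.96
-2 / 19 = -0.11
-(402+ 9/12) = -1611/4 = -402.75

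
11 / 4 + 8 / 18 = 115 / 36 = 3.19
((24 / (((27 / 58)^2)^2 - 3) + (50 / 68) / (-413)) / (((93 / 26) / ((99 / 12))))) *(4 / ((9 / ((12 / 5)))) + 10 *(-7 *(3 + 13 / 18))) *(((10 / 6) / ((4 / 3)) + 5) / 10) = 163324005617904307 / 53711788413024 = 3040.75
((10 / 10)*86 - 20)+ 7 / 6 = 403 / 6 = 67.17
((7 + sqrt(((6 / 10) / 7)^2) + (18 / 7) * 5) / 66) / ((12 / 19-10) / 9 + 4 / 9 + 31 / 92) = -610052 / 523985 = -1.16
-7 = -7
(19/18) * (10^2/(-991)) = -950/8919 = -0.11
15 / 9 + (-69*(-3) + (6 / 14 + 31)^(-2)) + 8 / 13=395042711 / 1887600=209.28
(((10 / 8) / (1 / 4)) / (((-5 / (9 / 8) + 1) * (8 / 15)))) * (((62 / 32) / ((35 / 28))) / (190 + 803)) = -45 / 10592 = -0.00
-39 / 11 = -3.55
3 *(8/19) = 24/19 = 1.26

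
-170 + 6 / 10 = -847 / 5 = -169.40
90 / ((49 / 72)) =6480 / 49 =132.24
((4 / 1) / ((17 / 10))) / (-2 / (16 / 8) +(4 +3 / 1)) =20 / 51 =0.39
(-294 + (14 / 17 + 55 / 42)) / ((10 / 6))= -208393 / 1190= -175.12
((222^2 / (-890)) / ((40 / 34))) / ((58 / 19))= -3979683 / 258100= -15.42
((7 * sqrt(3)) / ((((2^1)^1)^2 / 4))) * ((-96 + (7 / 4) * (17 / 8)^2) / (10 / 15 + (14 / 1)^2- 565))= 2.90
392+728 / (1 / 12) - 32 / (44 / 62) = 99912 / 11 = 9082.91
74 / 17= 4.35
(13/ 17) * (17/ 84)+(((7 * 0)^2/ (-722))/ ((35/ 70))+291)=24457/ 84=291.15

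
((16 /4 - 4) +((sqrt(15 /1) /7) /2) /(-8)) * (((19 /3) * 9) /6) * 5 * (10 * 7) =-114.98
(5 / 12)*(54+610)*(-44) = -36520 / 3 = -12173.33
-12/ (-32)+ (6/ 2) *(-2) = -45/ 8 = -5.62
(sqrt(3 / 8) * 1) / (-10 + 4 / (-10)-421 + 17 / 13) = -65 * sqrt(6) / 111824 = -0.00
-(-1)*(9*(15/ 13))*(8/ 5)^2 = 1728/ 65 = 26.58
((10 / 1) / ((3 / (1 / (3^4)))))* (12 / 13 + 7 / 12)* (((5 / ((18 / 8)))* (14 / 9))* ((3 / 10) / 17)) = 16450 / 4349943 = 0.00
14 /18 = 7 /9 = 0.78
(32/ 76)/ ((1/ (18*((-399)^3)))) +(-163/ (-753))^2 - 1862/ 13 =-3548632388716769/ 7371117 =-481423967.18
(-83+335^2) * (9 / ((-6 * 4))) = -168213 / 4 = -42053.25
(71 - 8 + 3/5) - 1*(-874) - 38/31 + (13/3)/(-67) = 29170723/31155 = 936.31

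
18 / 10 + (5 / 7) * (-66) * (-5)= 8313 / 35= 237.51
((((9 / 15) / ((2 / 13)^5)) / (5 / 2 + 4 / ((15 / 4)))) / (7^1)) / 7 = 3341637 / 83888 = 39.83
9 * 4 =36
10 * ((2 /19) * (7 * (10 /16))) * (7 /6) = 1225 /228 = 5.37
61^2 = 3721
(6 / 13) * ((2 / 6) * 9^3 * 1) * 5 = 7290 / 13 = 560.77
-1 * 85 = -85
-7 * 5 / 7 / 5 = -1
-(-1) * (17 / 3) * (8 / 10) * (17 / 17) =68 / 15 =4.53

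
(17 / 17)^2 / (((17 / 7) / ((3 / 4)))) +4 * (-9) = -2427 / 68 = -35.69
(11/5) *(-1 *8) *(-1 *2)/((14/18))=1584/35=45.26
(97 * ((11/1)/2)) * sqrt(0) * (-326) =0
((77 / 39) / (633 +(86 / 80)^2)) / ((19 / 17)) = 0.00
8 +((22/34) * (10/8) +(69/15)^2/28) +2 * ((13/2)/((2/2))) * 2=211609/5950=35.56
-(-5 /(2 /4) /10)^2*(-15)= 15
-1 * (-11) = 11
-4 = -4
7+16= 23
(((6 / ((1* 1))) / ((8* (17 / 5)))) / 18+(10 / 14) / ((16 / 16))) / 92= 2075 / 262752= 0.01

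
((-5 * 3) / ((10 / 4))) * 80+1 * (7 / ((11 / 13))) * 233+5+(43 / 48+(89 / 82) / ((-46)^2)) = 16644513187 / 11451792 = 1453.44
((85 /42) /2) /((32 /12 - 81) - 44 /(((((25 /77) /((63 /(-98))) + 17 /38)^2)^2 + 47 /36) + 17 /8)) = -58406334162123595 /5261636337268410316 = -0.01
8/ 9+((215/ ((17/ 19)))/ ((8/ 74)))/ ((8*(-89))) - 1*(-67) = 64.77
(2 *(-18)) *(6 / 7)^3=-7776 / 343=-22.67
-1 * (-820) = 820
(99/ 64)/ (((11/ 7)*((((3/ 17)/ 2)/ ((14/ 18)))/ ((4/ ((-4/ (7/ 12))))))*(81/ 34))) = -99127/ 46656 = -2.12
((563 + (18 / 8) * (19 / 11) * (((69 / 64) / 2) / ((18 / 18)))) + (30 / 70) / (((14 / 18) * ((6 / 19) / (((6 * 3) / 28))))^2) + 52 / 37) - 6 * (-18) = 2372591953605 / 3502309888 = 677.44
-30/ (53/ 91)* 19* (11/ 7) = -81510/ 53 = -1537.92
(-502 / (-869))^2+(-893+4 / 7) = -4715726739 / 5286127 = -892.09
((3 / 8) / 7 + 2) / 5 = 23 / 56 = 0.41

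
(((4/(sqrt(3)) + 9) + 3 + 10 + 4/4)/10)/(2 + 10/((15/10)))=sqrt(3)/65 + 69/260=0.29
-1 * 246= -246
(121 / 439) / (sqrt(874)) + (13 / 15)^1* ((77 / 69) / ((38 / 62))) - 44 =-834229 / 19665 + 121* sqrt(874) / 383686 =-42.41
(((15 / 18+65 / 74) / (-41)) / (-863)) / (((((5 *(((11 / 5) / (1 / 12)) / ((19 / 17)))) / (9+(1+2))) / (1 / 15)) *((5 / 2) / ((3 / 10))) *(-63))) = -722 / 1156750766325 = -0.00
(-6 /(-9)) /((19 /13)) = 26 /57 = 0.46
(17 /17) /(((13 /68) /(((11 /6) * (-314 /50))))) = -58718 /975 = -60.22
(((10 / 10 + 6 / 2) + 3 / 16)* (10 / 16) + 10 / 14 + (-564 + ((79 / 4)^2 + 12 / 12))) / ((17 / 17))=-169.61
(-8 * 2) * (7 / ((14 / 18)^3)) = -11664 / 49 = -238.04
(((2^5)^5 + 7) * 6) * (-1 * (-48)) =9663678432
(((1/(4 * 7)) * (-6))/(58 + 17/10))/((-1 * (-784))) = -5/1092112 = -0.00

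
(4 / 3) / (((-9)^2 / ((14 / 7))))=8 / 243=0.03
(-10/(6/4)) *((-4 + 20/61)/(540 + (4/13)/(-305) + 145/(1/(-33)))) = -291200/50494287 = -0.01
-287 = -287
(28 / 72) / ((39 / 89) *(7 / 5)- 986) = -3115 / 7892946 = -0.00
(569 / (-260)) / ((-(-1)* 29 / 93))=-52917 / 7540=-7.02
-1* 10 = -10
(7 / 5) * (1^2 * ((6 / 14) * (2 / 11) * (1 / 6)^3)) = 1 / 1980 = 0.00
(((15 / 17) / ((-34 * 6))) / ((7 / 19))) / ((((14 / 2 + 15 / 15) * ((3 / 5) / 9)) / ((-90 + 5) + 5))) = 7125 / 4046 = 1.76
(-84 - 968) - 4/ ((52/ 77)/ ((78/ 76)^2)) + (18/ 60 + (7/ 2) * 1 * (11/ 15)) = -22859363/ 21660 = -1055.37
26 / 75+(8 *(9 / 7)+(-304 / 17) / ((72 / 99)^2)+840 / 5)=5170201 / 35700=144.82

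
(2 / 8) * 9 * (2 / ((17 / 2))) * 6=54 / 17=3.18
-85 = -85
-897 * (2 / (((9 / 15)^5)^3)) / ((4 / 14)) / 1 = -63873291015625 / 4782969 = -13354318.42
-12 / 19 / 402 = -0.00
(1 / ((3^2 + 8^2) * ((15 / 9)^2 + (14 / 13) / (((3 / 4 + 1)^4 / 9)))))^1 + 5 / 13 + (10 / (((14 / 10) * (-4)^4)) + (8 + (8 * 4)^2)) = 134267208056759 / 130051445888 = 1032.42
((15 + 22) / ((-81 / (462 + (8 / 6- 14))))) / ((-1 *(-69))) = -49876 / 16767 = -2.97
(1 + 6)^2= 49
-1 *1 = -1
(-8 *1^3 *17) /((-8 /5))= 85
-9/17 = -0.53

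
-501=-501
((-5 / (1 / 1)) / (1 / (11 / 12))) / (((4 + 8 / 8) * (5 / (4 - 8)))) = 11 / 15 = 0.73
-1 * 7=-7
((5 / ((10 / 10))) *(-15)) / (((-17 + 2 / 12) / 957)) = 430650 / 101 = 4263.86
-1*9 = -9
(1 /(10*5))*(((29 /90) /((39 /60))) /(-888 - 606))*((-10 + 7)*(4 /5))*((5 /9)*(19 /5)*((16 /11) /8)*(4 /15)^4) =564224 /18251369296875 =0.00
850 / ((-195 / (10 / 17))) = -100 / 39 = -2.56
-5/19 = -0.26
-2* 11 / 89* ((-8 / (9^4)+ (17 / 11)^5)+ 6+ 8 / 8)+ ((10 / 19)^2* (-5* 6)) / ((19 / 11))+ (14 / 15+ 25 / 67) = -145643750148255059 / 19644292629167085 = -7.41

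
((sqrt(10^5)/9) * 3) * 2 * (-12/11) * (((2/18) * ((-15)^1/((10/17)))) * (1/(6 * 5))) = 21.72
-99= -99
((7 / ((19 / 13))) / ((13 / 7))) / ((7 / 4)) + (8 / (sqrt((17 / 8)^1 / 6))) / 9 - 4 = -48 / 19 + 32 * sqrt(51) / 153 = -1.03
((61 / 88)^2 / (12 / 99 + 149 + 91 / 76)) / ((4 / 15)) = 3181455 / 265407296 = 0.01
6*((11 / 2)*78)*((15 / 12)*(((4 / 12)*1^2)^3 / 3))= 715 / 18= 39.72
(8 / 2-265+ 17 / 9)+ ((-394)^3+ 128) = -61163115.11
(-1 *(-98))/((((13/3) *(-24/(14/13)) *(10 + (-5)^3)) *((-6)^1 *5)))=-343/1166100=-0.00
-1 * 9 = -9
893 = 893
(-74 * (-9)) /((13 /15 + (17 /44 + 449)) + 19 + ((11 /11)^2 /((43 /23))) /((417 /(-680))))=1.42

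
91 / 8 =11.38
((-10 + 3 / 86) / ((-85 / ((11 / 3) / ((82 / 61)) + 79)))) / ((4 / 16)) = 3445997 / 89913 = 38.33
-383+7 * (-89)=-1006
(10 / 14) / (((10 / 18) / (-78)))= -702 / 7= -100.29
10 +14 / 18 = 97 / 9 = 10.78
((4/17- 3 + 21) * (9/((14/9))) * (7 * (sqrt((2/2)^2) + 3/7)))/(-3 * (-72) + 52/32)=1004400/207179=4.85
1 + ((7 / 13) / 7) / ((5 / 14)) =79 / 65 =1.22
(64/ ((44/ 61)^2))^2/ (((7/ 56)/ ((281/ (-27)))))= -498007209088/ 395307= -1259798.61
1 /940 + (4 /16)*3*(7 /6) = 1647 /1880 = 0.88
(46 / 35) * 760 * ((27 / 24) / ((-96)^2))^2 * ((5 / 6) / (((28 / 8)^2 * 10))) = 437 / 4315938816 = 0.00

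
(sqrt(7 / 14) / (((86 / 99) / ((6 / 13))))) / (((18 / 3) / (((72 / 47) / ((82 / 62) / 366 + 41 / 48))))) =17972064 * sqrt(2) / 227287723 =0.11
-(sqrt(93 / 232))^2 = -0.40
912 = 912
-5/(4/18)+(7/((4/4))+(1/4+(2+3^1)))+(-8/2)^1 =-14.25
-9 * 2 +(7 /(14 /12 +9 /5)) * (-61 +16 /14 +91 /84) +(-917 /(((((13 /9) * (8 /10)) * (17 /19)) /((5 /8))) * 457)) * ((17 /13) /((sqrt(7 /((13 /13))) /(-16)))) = -27889 /178 +560025 * sqrt(7) /154466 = -147.09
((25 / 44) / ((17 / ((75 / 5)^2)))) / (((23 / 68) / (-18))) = -400.20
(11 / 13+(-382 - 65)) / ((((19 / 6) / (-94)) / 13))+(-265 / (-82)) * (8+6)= 134154445 / 779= 172213.66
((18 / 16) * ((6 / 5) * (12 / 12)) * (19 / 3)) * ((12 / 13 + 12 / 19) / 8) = 108 / 65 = 1.66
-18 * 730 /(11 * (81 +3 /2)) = -1752 /121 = -14.48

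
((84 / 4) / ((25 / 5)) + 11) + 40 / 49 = 3924 / 245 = 16.02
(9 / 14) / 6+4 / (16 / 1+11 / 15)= 2433 / 7028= 0.35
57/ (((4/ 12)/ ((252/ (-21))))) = -2052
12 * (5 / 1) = 60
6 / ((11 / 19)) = 114 / 11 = 10.36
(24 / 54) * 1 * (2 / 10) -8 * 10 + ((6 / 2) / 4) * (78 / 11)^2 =-229781 / 5445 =-42.20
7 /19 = 0.37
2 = 2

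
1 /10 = 0.10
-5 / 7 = -0.71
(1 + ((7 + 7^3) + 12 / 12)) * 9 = 3168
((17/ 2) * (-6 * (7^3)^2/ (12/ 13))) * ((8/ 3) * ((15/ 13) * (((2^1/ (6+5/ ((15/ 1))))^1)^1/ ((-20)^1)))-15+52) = -18254301191/ 76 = -240188173.57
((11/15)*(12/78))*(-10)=-44/39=-1.13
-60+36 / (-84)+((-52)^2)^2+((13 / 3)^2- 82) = 460624018 / 63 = 7311492.35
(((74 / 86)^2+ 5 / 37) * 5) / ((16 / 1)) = 0.27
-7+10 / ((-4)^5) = -3589 / 512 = -7.01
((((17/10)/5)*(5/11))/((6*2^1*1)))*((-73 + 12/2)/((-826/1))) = 1139/1090320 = 0.00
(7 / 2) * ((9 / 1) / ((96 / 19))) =399 / 64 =6.23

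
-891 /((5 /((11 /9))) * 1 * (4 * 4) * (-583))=0.02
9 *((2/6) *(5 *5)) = 75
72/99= 8/11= 0.73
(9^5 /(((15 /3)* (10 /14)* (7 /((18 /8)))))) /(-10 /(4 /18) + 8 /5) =-531441 /4340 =-122.45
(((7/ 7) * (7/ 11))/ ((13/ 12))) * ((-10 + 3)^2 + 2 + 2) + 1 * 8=5596/ 143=39.13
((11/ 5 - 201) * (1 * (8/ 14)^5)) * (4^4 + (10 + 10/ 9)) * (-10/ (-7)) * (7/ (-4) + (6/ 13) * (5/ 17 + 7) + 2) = -558772989952/ 33429123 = -16715.16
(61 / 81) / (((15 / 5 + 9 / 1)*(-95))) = -61 / 92340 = -0.00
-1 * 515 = -515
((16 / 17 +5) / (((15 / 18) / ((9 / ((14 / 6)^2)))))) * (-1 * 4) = -196344 / 4165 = -47.14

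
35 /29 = 1.21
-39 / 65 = -3 / 5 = -0.60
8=8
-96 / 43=-2.23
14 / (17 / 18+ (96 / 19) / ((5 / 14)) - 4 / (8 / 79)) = -11970 / 20869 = -0.57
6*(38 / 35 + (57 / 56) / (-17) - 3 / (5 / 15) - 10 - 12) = -428031 / 2380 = -179.84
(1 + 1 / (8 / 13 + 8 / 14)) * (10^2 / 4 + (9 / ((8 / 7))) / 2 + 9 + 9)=149449 / 1728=86.49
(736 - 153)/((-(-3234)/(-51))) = -901/98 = -9.19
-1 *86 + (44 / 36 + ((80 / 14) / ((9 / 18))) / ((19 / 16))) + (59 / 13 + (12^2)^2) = 321574052 / 15561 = 20665.38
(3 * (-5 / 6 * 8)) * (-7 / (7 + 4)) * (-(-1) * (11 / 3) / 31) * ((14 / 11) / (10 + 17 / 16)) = 31360 / 181071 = 0.17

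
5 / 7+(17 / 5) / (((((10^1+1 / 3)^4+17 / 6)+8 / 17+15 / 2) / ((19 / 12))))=224644457 / 314294680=0.71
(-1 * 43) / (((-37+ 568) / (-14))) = 1.13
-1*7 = -7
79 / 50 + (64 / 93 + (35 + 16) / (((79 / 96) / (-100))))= -2275806787 / 367350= -6195.20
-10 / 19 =-0.53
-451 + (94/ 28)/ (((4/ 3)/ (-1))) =-25397/ 56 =-453.52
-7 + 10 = 3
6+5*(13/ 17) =167/ 17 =9.82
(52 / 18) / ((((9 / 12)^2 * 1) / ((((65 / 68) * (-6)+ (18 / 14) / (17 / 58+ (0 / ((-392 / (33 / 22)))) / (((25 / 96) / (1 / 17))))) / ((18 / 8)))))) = -89024 / 28917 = -3.08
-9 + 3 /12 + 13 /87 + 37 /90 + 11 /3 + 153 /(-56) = -530191 /73080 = -7.25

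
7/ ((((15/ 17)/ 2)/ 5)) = 238/ 3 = 79.33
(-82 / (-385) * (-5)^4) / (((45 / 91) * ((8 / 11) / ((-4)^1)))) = -1480.56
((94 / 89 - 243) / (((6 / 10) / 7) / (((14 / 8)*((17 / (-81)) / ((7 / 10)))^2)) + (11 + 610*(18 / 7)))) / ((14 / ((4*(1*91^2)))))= -6441621174625 / 17780949817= -362.28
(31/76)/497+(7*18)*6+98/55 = 1574263121/2077460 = 757.78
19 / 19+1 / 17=18 / 17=1.06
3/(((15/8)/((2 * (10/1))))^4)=1048576/27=38836.15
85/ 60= 17/ 12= 1.42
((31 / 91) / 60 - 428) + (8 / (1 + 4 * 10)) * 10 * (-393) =-267473209 / 223860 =-1194.82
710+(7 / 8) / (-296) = 1681273 / 2368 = 710.00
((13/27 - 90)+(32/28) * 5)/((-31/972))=570204/217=2627.67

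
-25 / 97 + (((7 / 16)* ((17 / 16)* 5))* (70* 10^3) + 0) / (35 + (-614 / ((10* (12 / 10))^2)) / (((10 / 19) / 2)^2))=-56815594475 / 9278438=-6123.40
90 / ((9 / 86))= 860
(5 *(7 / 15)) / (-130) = -7 / 390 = -0.02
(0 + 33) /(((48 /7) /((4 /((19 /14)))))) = 539 /38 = 14.18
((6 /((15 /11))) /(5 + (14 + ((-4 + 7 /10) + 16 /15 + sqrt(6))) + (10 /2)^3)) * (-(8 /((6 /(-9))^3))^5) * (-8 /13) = -64443351953376 /235073917 + 454573373760 * sqrt(6) /235073917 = -269404.11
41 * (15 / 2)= 615 / 2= 307.50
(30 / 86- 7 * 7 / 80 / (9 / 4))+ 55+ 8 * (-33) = -1617067 / 7740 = -208.92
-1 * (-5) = 5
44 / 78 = 22 / 39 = 0.56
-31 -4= -35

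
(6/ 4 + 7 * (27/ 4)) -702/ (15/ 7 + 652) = 47.68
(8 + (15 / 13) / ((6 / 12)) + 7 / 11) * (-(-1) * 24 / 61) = 4.31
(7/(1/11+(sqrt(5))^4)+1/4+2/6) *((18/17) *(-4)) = -84/23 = -3.65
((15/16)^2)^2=50625/65536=0.77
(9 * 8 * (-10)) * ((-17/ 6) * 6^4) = 2643840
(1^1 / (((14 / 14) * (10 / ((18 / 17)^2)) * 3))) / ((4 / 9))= 243 / 2890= 0.08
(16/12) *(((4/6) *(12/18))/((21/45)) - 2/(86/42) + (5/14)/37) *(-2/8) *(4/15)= 1966/1503495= 0.00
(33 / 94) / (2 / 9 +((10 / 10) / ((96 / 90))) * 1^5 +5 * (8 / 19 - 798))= -45144 / 512662229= -0.00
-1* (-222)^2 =-49284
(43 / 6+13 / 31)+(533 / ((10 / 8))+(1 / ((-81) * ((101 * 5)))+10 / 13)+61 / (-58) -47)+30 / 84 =2590517285093 / 6692794290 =387.06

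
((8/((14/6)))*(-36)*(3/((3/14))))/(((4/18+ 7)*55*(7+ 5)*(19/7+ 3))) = -1134/17875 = -0.06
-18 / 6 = -3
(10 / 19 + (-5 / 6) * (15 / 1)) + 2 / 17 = -7659 / 646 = -11.86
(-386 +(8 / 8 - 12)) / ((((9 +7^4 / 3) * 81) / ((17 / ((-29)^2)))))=-6749 / 55132596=-0.00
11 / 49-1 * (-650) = 31861 / 49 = 650.22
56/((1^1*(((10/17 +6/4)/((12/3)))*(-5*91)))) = -0.24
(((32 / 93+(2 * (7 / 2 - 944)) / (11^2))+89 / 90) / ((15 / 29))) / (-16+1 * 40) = -12649249 / 11048400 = -1.14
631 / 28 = 22.54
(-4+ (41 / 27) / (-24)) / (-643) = 2633 / 416664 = 0.01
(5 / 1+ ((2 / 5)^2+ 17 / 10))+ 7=693 / 50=13.86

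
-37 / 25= -1.48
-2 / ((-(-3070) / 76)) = -76 / 1535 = -0.05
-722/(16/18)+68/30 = -48599/60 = -809.98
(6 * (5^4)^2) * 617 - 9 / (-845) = 1221949218759 / 845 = 1446093750.01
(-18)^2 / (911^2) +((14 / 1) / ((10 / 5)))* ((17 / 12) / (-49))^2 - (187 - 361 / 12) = -6431987106011 / 40991458032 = -156.91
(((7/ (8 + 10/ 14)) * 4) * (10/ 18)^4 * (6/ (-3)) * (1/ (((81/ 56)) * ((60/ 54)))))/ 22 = -686000/ 39621879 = -0.02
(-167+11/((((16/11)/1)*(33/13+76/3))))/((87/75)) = -72493625/504368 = -143.73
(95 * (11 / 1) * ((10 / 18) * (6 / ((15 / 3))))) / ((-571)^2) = 2090 / 978123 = 0.00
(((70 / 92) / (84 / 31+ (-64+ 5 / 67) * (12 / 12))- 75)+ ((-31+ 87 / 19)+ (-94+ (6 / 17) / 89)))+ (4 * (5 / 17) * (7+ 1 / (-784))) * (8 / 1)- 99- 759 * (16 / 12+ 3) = -5795849955856543 / 1647690821602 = -3517.56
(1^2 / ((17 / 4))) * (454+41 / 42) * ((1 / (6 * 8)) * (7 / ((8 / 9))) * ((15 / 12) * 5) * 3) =329.31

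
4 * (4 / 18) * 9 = 8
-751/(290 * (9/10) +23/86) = -2.87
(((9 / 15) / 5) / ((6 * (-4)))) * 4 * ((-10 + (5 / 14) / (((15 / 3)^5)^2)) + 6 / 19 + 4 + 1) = 2433593731 / 25976562500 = 0.09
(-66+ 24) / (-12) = 7 / 2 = 3.50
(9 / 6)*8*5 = 60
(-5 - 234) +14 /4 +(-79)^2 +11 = 12033 /2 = 6016.50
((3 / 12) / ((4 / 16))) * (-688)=-688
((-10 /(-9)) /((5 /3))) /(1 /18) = 12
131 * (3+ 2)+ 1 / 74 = 655.01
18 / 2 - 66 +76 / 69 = -3857 / 69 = -55.90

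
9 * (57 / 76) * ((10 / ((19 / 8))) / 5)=108 / 19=5.68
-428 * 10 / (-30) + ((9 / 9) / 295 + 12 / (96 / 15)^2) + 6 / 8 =32559623 / 226560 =143.71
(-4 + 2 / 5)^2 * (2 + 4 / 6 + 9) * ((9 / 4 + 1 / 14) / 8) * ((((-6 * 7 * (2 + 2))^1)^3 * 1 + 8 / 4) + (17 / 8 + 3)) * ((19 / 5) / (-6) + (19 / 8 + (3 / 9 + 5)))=-3767998589667 / 2560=-1471874449.09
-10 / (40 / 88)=-22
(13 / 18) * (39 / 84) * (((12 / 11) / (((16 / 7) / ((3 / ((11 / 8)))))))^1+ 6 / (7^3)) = 309439 / 871563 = 0.36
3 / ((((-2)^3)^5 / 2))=-3 / 16384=-0.00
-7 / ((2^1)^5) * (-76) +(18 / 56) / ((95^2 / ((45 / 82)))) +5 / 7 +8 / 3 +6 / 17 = 537878107 / 26419785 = 20.36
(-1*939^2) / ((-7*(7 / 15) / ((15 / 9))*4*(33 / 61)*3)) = 149402725 / 2156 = 69296.25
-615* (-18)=11070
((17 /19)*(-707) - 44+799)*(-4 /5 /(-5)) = 9304 /475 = 19.59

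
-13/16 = -0.81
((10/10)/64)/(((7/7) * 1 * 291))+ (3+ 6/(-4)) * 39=1089505/18624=58.50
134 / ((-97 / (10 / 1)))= -1340 / 97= -13.81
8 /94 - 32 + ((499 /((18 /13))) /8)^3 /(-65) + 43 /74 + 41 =-36265432802369 /25963130880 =-1396.81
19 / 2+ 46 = 111 / 2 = 55.50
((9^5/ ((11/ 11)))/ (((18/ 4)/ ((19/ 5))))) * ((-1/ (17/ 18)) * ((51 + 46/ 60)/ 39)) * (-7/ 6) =451722663/ 5525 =81759.76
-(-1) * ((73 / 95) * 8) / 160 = 73 / 1900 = 0.04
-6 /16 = -3 /8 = -0.38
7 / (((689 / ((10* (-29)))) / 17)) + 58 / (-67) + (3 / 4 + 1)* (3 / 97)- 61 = -2004243677 / 17911244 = -111.90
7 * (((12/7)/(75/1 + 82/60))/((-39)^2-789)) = 30/139751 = 0.00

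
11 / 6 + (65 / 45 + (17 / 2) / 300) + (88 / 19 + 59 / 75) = 298373 / 34200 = 8.72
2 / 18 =1 / 9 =0.11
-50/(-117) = 50/117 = 0.43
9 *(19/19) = 9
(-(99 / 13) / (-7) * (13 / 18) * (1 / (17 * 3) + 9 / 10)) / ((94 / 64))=5896 / 11985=0.49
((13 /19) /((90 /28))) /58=91 /24795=0.00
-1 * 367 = -367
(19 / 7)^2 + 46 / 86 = 16650 / 2107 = 7.90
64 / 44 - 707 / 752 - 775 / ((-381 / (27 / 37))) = 77691445 / 38870128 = 2.00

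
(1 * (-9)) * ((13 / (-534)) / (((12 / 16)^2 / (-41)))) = -4264 / 267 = -15.97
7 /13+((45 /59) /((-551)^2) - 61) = -14079192189 /232861967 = -60.46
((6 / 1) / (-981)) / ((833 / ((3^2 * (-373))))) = 2238 / 90797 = 0.02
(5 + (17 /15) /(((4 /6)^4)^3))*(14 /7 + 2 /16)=52936283 /163840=323.10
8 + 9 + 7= 24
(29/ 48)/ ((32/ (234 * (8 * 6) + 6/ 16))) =868637/ 4096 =212.07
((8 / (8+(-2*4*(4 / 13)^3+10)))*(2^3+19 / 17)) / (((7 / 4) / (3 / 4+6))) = 36777780 / 2322523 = 15.84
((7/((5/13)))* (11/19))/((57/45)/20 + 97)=60060/553261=0.11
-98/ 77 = -14/ 11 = -1.27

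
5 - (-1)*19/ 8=59/ 8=7.38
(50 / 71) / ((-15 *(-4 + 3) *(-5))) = -2 / 213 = -0.01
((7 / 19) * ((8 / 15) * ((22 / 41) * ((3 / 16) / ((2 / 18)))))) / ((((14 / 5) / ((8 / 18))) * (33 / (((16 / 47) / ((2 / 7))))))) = 0.00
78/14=39/7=5.57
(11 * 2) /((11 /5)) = 10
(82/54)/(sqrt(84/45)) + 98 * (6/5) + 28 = 41 * sqrt(105)/378 + 728/5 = 146.71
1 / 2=0.50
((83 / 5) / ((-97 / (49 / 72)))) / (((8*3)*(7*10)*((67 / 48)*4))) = -0.00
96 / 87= 32 / 29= 1.10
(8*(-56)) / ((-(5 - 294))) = -1.55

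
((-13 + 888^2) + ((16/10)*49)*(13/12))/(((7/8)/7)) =94633912/15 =6308927.47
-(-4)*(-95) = -380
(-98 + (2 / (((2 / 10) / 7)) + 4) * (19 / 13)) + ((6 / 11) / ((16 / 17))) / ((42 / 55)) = 15889 / 1456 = 10.91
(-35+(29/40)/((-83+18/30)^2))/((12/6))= -47528175/2715904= -17.50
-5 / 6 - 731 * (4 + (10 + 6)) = -87725 / 6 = -14620.83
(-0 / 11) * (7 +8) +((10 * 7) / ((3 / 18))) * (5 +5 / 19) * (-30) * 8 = -10080000 / 19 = -530526.32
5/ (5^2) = 1/ 5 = 0.20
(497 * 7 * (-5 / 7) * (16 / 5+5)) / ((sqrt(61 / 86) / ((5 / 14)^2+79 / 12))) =-5743403 * sqrt(5246) / 2562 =-162369.45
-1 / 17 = -0.06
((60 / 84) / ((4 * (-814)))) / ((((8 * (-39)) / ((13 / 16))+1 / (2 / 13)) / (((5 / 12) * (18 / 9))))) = 5 / 10324776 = 0.00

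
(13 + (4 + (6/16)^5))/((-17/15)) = -8359485/557056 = -15.01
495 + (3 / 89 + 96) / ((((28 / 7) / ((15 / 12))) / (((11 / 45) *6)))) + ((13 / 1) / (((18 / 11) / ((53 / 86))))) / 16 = 1188854315 / 2204352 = 539.32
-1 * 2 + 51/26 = -1/26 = -0.04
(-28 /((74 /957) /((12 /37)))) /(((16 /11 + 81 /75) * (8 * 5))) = -1105335 /954193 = -1.16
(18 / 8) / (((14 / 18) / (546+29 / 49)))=2169423 / 1372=1581.21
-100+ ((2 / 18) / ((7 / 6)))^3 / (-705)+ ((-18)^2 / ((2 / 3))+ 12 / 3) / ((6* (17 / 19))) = -968469211 / 110993085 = -8.73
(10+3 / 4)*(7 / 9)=301 / 36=8.36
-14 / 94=-7 / 47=-0.15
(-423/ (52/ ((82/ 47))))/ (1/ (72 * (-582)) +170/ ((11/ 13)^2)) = -935485848/ 15650723387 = -0.06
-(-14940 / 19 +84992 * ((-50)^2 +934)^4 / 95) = -11818958625332239412 / 95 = -124410090792970941.18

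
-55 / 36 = -1.53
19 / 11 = 1.73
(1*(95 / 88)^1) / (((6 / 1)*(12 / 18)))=95 / 352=0.27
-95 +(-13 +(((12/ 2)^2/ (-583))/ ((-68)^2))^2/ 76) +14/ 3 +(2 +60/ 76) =-10412216205282253/ 103558946728512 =-100.54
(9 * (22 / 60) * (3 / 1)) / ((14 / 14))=99 / 10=9.90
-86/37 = -2.32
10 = 10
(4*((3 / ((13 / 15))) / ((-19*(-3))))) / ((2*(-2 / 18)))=-270 / 247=-1.09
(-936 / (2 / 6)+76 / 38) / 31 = -2806 / 31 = -90.52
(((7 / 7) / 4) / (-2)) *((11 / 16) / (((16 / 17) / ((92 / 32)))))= -4301 / 16384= -0.26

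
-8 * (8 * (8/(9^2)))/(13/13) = -512/81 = -6.32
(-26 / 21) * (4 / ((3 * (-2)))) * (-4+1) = -52 / 21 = -2.48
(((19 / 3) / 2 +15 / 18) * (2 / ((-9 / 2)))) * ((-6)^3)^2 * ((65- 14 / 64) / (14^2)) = -27414.37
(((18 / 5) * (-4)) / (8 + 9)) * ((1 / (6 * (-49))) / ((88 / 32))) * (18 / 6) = 144 / 45815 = 0.00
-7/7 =-1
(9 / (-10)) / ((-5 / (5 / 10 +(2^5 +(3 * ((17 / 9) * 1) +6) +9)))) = 957 / 100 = 9.57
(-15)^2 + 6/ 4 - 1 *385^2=-295997/ 2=-147998.50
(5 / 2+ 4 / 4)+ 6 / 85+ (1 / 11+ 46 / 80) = 31689 / 7480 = 4.24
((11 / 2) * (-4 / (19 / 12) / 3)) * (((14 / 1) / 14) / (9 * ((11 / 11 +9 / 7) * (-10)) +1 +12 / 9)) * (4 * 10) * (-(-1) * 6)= 5.47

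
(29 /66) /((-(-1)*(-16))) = -29 /1056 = -0.03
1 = 1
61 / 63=0.97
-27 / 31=-0.87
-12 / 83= -0.14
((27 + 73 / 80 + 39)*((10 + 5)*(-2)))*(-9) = 144531 / 8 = 18066.38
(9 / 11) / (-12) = -3 / 44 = -0.07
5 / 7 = 0.71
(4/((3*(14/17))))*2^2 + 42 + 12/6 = 1060/21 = 50.48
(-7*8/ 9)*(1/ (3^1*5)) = -56/ 135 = -0.41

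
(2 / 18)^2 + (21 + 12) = 2674 / 81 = 33.01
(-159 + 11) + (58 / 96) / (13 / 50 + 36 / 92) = -2643773 / 17976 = -147.07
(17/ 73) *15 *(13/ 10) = 663/ 146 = 4.54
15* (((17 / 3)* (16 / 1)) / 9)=1360 / 9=151.11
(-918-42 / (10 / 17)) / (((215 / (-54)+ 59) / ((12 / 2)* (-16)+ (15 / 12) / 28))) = 1435466043 / 831880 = 1725.57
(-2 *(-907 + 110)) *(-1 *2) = -3188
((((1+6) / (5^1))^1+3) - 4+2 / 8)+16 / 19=1.49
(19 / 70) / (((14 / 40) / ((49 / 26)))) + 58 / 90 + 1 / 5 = 1349 / 585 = 2.31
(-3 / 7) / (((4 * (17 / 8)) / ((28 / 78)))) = -4 / 221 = -0.02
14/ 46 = 7/ 23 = 0.30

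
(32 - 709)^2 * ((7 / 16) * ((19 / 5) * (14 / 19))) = 22458121 / 40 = 561453.02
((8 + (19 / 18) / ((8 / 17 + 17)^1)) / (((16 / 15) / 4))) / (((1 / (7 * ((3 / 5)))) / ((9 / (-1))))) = -301637 / 264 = -1142.56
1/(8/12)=3/2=1.50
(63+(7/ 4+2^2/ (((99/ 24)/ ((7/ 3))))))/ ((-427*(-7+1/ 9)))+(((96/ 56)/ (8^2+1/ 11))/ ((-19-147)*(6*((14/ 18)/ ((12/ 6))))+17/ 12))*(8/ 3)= 2604137871/ 115245028360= 0.02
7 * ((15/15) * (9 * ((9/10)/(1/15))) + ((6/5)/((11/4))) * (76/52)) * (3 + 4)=5984.75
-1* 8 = -8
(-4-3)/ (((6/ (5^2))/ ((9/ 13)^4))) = -382725/ 57122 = -6.70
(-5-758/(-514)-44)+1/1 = -11957/257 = -46.53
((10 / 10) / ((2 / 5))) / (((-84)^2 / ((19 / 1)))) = 95 / 14112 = 0.01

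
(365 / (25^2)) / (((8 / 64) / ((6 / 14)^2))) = 5256 / 6125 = 0.86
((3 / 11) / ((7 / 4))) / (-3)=-0.05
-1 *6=-6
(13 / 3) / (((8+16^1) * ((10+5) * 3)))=13 / 3240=0.00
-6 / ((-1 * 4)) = 3 / 2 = 1.50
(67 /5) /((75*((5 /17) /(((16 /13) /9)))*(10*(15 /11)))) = 100232 /16453125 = 0.01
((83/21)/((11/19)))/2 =1577/462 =3.41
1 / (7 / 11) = 1.57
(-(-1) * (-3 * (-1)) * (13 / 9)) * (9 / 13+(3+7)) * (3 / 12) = 139 / 12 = 11.58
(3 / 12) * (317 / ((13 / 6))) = 951 / 26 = 36.58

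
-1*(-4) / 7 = 4 / 7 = 0.57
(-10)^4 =10000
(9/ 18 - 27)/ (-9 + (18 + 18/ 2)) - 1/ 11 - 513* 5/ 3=-339199/ 396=-856.56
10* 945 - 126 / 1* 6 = 8694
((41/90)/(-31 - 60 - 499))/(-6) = 41/318600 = 0.00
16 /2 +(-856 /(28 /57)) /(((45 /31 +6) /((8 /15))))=-943688 /8085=-116.72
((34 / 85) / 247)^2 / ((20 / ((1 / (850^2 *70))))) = 1 / 385691271875000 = 0.00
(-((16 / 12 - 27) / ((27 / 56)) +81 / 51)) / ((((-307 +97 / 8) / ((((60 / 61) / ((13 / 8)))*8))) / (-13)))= 728238080 / 66049641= 11.03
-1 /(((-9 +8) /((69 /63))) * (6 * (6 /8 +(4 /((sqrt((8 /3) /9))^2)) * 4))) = 46 /13797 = 0.00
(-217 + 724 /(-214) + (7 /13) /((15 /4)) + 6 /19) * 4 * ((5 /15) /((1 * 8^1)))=-87185491 /2378610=-36.65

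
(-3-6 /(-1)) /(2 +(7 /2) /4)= 24 /23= 1.04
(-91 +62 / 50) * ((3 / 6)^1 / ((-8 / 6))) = 1683 / 50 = 33.66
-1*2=-2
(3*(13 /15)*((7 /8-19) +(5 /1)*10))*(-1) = -663 /8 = -82.88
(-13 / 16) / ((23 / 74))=-2.61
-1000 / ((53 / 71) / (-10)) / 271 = 710000 / 14363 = 49.43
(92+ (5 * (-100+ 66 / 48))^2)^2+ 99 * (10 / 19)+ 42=4605429995353459 / 77824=59177503024.18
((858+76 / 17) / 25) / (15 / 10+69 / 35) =205268 / 20655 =9.94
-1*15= -15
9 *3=27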